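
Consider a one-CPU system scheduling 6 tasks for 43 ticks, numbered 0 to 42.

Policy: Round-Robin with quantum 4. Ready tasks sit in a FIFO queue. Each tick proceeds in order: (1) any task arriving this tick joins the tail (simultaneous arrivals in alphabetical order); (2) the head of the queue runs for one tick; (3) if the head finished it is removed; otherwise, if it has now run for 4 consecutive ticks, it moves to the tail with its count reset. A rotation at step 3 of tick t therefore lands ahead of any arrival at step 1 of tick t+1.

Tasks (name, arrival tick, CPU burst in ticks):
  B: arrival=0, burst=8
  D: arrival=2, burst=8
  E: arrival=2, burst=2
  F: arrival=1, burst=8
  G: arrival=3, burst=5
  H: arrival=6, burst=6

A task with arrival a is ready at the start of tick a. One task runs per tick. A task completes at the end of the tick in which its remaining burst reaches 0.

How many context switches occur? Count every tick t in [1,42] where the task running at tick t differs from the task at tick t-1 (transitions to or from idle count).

context switches = 11

t=0: queue=[B] q_used=0 → run B
t=1: queue=[B,F] q_used=1 → run B
t=2: queue=[B,F,D,E] q_used=2 → run B
t=3: queue=[B,F,D,E,G] q_used=3 → run B
t=4: queue=[F,D,E,G,B] q_used=0 → run F
t=5: queue=[F,D,E,G,B] q_used=1 → run F
t=6: queue=[F,D,E,G,B,H] q_used=2 → run F
t=7: queue=[F,D,E,G,B,H] q_used=3 → run F
t=8: queue=[D,E,G,B,H,F] q_used=0 → run D
t=9: queue=[D,E,G,B,H,F] q_used=1 → run D
t=10: queue=[D,E,G,B,H,F] q_used=2 → run D
t=11: queue=[D,E,G,B,H,F] q_used=3 → run D
t=12: queue=[E,G,B,H,F,D] q_used=0 → run E
t=13: queue=[E,G,B,H,F,D] q_used=1 → run E
t=14: queue=[G,B,H,F,D] q_used=0 → run G
t=15: queue=[G,B,H,F,D] q_used=1 → run G
t=16: queue=[G,B,H,F,D] q_used=2 → run G
t=17: queue=[G,B,H,F,D] q_used=3 → run G
t=18: queue=[B,H,F,D,G] q_used=0 → run B
t=19: queue=[B,H,F,D,G] q_used=1 → run B
t=20: queue=[B,H,F,D,G] q_used=2 → run B
t=21: queue=[B,H,F,D,G] q_used=3 → run B
t=22: queue=[H,F,D,G] q_used=0 → run H
t=23: queue=[H,F,D,G] q_used=1 → run H
t=24: queue=[H,F,D,G] q_used=2 → run H
t=25: queue=[H,F,D,G] q_used=3 → run H
t=26: queue=[F,D,G,H] q_used=0 → run F
t=27: queue=[F,D,G,H] q_used=1 → run F
t=28: queue=[F,D,G,H] q_used=2 → run F
t=29: queue=[F,D,G,H] q_used=3 → run F
t=30: queue=[D,G,H] q_used=0 → run D
t=31: queue=[D,G,H] q_used=1 → run D
t=32: queue=[D,G,H] q_used=2 → run D
t=33: queue=[D,G,H] q_used=3 → run D
t=34: queue=[G,H] q_used=0 → run G
t=35: queue=[H] q_used=0 → run H
t=36: queue=[H] q_used=1 → run H
t=37: (idle)
t=38: (idle)
t=39: (idle)
t=40: (idle)
t=41: (idle)
t=42: (idle)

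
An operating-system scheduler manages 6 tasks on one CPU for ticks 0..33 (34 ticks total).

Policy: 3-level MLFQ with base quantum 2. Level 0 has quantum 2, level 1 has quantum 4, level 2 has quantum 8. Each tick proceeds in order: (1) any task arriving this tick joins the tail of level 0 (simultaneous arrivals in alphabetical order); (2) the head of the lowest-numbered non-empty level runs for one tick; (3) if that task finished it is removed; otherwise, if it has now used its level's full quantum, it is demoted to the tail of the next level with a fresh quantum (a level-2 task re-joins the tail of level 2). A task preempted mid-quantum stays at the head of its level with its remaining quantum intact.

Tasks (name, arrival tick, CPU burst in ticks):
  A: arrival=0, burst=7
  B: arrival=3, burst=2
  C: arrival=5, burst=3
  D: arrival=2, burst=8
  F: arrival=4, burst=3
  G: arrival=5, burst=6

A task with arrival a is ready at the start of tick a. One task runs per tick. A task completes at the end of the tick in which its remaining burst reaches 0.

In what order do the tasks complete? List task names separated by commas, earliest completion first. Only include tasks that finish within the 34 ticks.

completion order = B, F, C, G, A, D

t=0: L0/L1/L2 = A/-/- → run A
t=1: L0/L1/L2 = A/-/- → run A
t=2: L0/L1/L2 = D/A/- → run D
t=3: L0/L1/L2 = DB/A/- → run D
t=4: L0/L1/L2 = BF/AD/- → run B
t=5: L0/L1/L2 = BFCG/AD/- → run B
t=6: L0/L1/L2 = FCG/AD/- → run F
t=7: L0/L1/L2 = FCG/AD/- → run F
t=8: L0/L1/L2 = CG/ADF/- → run C
t=9: L0/L1/L2 = CG/ADF/- → run C
t=10: L0/L1/L2 = G/ADFC/- → run G
t=11: L0/L1/L2 = G/ADFC/- → run G
t=12: L0/L1/L2 = -/ADFCG/- → run A
t=13: L0/L1/L2 = -/ADFCG/- → run A
t=14: L0/L1/L2 = -/ADFCG/- → run A
t=15: L0/L1/L2 = -/ADFCG/- → run A
t=16: L0/L1/L2 = -/DFCG/A → run D
t=17: L0/L1/L2 = -/DFCG/A → run D
t=18: L0/L1/L2 = -/DFCG/A → run D
t=19: L0/L1/L2 = -/DFCG/A → run D
t=20: L0/L1/L2 = -/FCG/AD → run F
t=21: L0/L1/L2 = -/CG/AD → run C
t=22: L0/L1/L2 = -/G/AD → run G
t=23: L0/L1/L2 = -/G/AD → run G
t=24: L0/L1/L2 = -/G/AD → run G
t=25: L0/L1/L2 = -/G/AD → run G
t=26: L0/L1/L2 = -/-/AD → run A
t=27: L0/L1/L2 = -/-/D → run D
t=28: L0/L1/L2 = -/-/D → run D
t=29: (idle)
t=30: (idle)
t=31: (idle)
t=32: (idle)
t=33: (idle)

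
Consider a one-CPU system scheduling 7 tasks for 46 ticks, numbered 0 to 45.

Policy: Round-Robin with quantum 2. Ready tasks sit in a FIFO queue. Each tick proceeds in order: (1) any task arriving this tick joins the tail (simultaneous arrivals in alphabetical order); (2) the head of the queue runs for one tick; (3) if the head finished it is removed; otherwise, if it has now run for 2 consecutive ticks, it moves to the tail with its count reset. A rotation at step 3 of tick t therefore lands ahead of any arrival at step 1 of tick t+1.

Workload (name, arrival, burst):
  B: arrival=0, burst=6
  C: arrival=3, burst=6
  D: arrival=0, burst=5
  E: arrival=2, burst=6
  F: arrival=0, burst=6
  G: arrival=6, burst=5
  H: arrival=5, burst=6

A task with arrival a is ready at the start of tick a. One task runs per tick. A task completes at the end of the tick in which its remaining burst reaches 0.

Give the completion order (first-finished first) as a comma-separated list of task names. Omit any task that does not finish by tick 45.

completion order = B, D, F, E, C, H, G

t=0: queue=[B,D,F] q_used=0 → run B
t=1: queue=[B,D,F] q_used=1 → run B
t=2: queue=[D,F,B,E] q_used=0 → run D
t=3: queue=[D,F,B,E,C] q_used=1 → run D
t=4: queue=[F,B,E,C,D] q_used=0 → run F
t=5: queue=[F,B,E,C,D,H] q_used=1 → run F
t=6: queue=[B,E,C,D,H,F,G] q_used=0 → run B
t=7: queue=[B,E,C,D,H,F,G] q_used=1 → run B
t=8: queue=[E,C,D,H,F,G,B] q_used=0 → run E
t=9: queue=[E,C,D,H,F,G,B] q_used=1 → run E
t=10: queue=[C,D,H,F,G,B,E] q_used=0 → run C
t=11: queue=[C,D,H,F,G,B,E] q_used=1 → run C
t=12: queue=[D,H,F,G,B,E,C] q_used=0 → run D
t=13: queue=[D,H,F,G,B,E,C] q_used=1 → run D
t=14: queue=[H,F,G,B,E,C,D] q_used=0 → run H
t=15: queue=[H,F,G,B,E,C,D] q_used=1 → run H
t=16: queue=[F,G,B,E,C,D,H] q_used=0 → run F
t=17: queue=[F,G,B,E,C,D,H] q_used=1 → run F
t=18: queue=[G,B,E,C,D,H,F] q_used=0 → run G
t=19: queue=[G,B,E,C,D,H,F] q_used=1 → run G
t=20: queue=[B,E,C,D,H,F,G] q_used=0 → run B
t=21: queue=[B,E,C,D,H,F,G] q_used=1 → run B
t=22: queue=[E,C,D,H,F,G] q_used=0 → run E
t=23: queue=[E,C,D,H,F,G] q_used=1 → run E
t=24: queue=[C,D,H,F,G,E] q_used=0 → run C
t=25: queue=[C,D,H,F,G,E] q_used=1 → run C
t=26: queue=[D,H,F,G,E,C] q_used=0 → run D
t=27: queue=[H,F,G,E,C] q_used=0 → run H
t=28: queue=[H,F,G,E,C] q_used=1 → run H
t=29: queue=[F,G,E,C,H] q_used=0 → run F
t=30: queue=[F,G,E,C,H] q_used=1 → run F
t=31: queue=[G,E,C,H] q_used=0 → run G
t=32: queue=[G,E,C,H] q_used=1 → run G
t=33: queue=[E,C,H,G] q_used=0 → run E
t=34: queue=[E,C,H,G] q_used=1 → run E
t=35: queue=[C,H,G] q_used=0 → run C
t=36: queue=[C,H,G] q_used=1 → run C
t=37: queue=[H,G] q_used=0 → run H
t=38: queue=[H,G] q_used=1 → run H
t=39: queue=[G] q_used=0 → run G
t=40: (idle)
t=41: (idle)
t=42: (idle)
t=43: (idle)
t=44: (idle)
t=45: (idle)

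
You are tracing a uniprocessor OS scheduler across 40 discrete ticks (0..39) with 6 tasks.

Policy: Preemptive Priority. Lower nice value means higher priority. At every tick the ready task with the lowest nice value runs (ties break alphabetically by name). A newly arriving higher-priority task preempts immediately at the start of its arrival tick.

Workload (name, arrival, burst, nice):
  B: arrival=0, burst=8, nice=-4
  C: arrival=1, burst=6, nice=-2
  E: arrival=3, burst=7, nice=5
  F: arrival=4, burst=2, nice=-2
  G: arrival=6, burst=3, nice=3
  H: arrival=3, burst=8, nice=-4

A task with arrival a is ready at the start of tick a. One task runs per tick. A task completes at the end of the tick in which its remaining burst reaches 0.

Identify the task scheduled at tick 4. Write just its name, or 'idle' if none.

t=0: ready={B} → run B
t=1: ready={B,C} → run B
t=2: ready={B,C} → run B
t=3: ready={B,C,E,H} → run B
t=4: ready={B,C,E,F,H} → run B
t=5: ready={B,C,E,F,H} → run B
t=6: ready={B,C,E,F,G,H} → run B
t=7: ready={B,C,E,F,G,H} → run B
t=8: ready={C,E,F,G,H} → run H
t=9: ready={C,E,F,G,H} → run H
t=10: ready={C,E,F,G,H} → run H
t=11: ready={C,E,F,G,H} → run H
t=12: ready={C,E,F,G,H} → run H
t=13: ready={C,E,F,G,H} → run H
t=14: ready={C,E,F,G,H} → run H
t=15: ready={C,E,F,G,H} → run H
t=16: ready={C,E,F,G} → run C
t=17: ready={C,E,F,G} → run C
t=18: ready={C,E,F,G} → run C
t=19: ready={C,E,F,G} → run C
t=20: ready={C,E,F,G} → run C
t=21: ready={C,E,F,G} → run C
t=22: ready={E,F,G} → run F
t=23: ready={E,F,G} → run F
t=24: ready={E,G} → run G
t=25: ready={E,G} → run G
t=26: ready={E,G} → run G
t=27: ready={E} → run E
t=28: ready={E} → run E
t=29: ready={E} → run E
t=30: ready={E} → run E
t=31: ready={E} → run E
t=32: ready={E} → run E
t=33: ready={E} → run E
t=34: (idle)
t=35: (idle)
t=36: (idle)
t=37: (idle)
t=38: (idle)
t=39: (idle)

running at tick 4 = B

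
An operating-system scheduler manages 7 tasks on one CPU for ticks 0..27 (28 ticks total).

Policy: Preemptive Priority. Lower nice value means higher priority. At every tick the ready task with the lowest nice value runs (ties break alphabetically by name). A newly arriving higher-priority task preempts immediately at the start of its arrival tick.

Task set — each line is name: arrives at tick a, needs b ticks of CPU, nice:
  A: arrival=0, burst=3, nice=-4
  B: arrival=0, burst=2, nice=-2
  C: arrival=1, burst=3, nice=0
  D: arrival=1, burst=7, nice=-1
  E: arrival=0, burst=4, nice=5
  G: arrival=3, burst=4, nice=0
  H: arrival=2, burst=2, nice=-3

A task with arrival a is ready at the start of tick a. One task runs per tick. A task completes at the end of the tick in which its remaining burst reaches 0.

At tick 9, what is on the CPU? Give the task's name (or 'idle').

running at tick 9 = D

t=0: ready={A,B,E} → run A
t=1: ready={A,B,C,D,E} → run A
t=2: ready={A,B,C,D,E,H} → run A
t=3: ready={B,C,D,E,G,H} → run H
t=4: ready={B,C,D,E,G,H} → run H
t=5: ready={B,C,D,E,G} → run B
t=6: ready={B,C,D,E,G} → run B
t=7: ready={C,D,E,G} → run D
t=8: ready={C,D,E,G} → run D
t=9: ready={C,D,E,G} → run D
t=10: ready={C,D,E,G} → run D
t=11: ready={C,D,E,G} → run D
t=12: ready={C,D,E,G} → run D
t=13: ready={C,D,E,G} → run D
t=14: ready={C,E,G} → run C
t=15: ready={C,E,G} → run C
t=16: ready={C,E,G} → run C
t=17: ready={E,G} → run G
t=18: ready={E,G} → run G
t=19: ready={E,G} → run G
t=20: ready={E,G} → run G
t=21: ready={E} → run E
t=22: ready={E} → run E
t=23: ready={E} → run E
t=24: ready={E} → run E
t=25: (idle)
t=26: (idle)
t=27: (idle)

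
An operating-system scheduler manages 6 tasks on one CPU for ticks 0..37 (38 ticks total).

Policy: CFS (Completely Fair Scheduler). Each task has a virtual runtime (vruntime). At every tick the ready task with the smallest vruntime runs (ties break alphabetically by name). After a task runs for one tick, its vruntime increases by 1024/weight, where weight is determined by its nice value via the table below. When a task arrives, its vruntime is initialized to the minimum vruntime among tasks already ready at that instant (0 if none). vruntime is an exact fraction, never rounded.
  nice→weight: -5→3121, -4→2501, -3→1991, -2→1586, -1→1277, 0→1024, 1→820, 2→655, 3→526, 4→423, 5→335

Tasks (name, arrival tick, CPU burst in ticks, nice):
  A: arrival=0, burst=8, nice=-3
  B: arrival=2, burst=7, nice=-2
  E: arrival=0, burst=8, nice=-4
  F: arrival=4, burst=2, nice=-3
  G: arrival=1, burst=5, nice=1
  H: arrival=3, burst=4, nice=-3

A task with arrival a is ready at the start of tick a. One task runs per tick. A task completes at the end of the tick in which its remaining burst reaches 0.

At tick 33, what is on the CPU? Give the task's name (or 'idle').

t=0: vr[A=0 E=0] → run A
t=1: vr[A=1024/1991 E=0 G=0] → run E
t=2: vr[A=1024/1991 B=0 E=1024/2501 G=0] → run B
t=3: vr[A=1024/1991 B=512/793 E=1024/2501 G=0 H=0] → run G
t=4: vr[A=1024/1991 B=512/793 E=1024/2501 F=0 G=256/205 H=0] → run F
t=5: vr[A=1024/1991 B=512/793 E=1024/2501 F=1024/1991 G=256/205 H=0] → run H
t=6: vr[A=1024/1991 B=512/793 E=1024/2501 F=1024/1991 G=256/205 H=1024/1991] → run E
t=7: vr[A=1024/1991 B=512/793 E=2048/2501 F=1024/1991 G=256/205 H=1024/1991] → run A
t=8: vr[A=2048/1991 B=512/793 E=2048/2501 F=1024/1991 G=256/205 H=1024/1991] → run F
t=9: vr[A=2048/1991 B=512/793 E=2048/2501 G=256/205 H=1024/1991] → run H
t=10: vr[A=2048/1991 B=512/793 E=2048/2501 G=256/205 H=2048/1991] → run B
t=11: vr[A=2048/1991 B=1024/793 E=2048/2501 G=256/205 H=2048/1991] → run E
t=12: vr[A=2048/1991 B=1024/793 E=3072/2501 G=256/205 H=2048/1991] → run A
t=13: vr[A=3072/1991 B=1024/793 E=3072/2501 G=256/205 H=2048/1991] → run H
t=14: vr[A=3072/1991 B=1024/793 E=3072/2501 G=256/205 H=3072/1991] → run E
t=15: vr[A=3072/1991 B=1024/793 E=4096/2501 G=256/205 H=3072/1991] → run G
t=16: vr[A=3072/1991 B=1024/793 E=4096/2501 G=512/205 H=3072/1991] → run B
t=17: vr[A=3072/1991 B=1536/793 E=4096/2501 G=512/205 H=3072/1991] → run A
t=18: vr[A=4096/1991 B=1536/793 E=4096/2501 G=512/205 H=3072/1991] → run H
t=19: vr[A=4096/1991 B=1536/793 E=4096/2501 G=512/205] → run E
t=20: vr[A=4096/1991 B=1536/793 E=5120/2501 G=512/205] → run B
t=21: vr[A=4096/1991 B=2048/793 E=5120/2501 G=512/205] → run E
t=22: vr[A=4096/1991 B=2048/793 E=6144/2501 G=512/205] → run A
t=23: vr[A=5120/1991 B=2048/793 E=6144/2501 G=512/205] → run E
t=24: vr[A=5120/1991 B=2048/793 E=7168/2501 G=512/205] → run G
t=25: vr[A=5120/1991 B=2048/793 E=7168/2501 G=768/205] → run A
t=26: vr[A=6144/1991 B=2048/793 E=7168/2501 G=768/205] → run B
t=27: vr[A=6144/1991 B=2560/793 E=7168/2501 G=768/205] → run E
t=28: vr[A=6144/1991 B=2560/793 G=768/205] → run A
t=29: vr[A=7168/1991 B=2560/793 G=768/205] → run B
t=30: vr[A=7168/1991 B=3072/793 G=768/205] → run A
t=31: vr[B=3072/793 G=768/205] → run G
t=32: vr[B=3072/793 G=1024/205] → run B
t=33: vr[G=1024/205] → run G
t=34: (idle)
t=35: (idle)
t=36: (idle)
t=37: (idle)

running at tick 33 = G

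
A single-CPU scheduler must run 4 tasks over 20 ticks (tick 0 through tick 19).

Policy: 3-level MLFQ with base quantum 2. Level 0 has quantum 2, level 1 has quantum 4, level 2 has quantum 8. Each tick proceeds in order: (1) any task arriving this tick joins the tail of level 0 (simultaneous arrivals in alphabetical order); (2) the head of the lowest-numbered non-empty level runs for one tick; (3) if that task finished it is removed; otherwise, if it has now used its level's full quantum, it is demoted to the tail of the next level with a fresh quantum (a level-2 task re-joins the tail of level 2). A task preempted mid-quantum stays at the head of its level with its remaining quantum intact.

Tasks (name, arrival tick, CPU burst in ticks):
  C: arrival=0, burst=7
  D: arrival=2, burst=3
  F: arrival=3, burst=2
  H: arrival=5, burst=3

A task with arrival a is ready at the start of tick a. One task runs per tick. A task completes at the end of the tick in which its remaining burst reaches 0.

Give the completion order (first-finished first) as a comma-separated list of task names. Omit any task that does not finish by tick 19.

completion order = F, D, H, C

t=0: L0/L1/L2 = C/-/- → run C
t=1: L0/L1/L2 = C/-/- → run C
t=2: L0/L1/L2 = D/C/- → run D
t=3: L0/L1/L2 = DF/C/- → run D
t=4: L0/L1/L2 = F/CD/- → run F
t=5: L0/L1/L2 = FH/CD/- → run F
t=6: L0/L1/L2 = H/CD/- → run H
t=7: L0/L1/L2 = H/CD/- → run H
t=8: L0/L1/L2 = -/CDH/- → run C
t=9: L0/L1/L2 = -/CDH/- → run C
t=10: L0/L1/L2 = -/CDH/- → run C
t=11: L0/L1/L2 = -/CDH/- → run C
t=12: L0/L1/L2 = -/DH/C → run D
t=13: L0/L1/L2 = -/H/C → run H
t=14: L0/L1/L2 = -/-/C → run C
t=15: (idle)
t=16: (idle)
t=17: (idle)
t=18: (idle)
t=19: (idle)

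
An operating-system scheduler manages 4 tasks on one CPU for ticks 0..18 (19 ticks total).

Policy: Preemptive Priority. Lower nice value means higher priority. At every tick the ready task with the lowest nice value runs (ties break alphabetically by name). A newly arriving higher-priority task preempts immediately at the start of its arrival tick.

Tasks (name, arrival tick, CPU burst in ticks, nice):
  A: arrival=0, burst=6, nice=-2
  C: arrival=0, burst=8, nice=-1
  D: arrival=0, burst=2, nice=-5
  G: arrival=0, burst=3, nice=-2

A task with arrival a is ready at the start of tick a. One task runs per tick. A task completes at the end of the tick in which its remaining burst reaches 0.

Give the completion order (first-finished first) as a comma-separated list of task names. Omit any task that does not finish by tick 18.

completion order = D, A, G, C

t=0: ready={A,C,D,G} → run D
t=1: ready={A,C,D,G} → run D
t=2: ready={A,C,G} → run A
t=3: ready={A,C,G} → run A
t=4: ready={A,C,G} → run A
t=5: ready={A,C,G} → run A
t=6: ready={A,C,G} → run A
t=7: ready={A,C,G} → run A
t=8: ready={C,G} → run G
t=9: ready={C,G} → run G
t=10: ready={C,G} → run G
t=11: ready={C} → run C
t=12: ready={C} → run C
t=13: ready={C} → run C
t=14: ready={C} → run C
t=15: ready={C} → run C
t=16: ready={C} → run C
t=17: ready={C} → run C
t=18: ready={C} → run C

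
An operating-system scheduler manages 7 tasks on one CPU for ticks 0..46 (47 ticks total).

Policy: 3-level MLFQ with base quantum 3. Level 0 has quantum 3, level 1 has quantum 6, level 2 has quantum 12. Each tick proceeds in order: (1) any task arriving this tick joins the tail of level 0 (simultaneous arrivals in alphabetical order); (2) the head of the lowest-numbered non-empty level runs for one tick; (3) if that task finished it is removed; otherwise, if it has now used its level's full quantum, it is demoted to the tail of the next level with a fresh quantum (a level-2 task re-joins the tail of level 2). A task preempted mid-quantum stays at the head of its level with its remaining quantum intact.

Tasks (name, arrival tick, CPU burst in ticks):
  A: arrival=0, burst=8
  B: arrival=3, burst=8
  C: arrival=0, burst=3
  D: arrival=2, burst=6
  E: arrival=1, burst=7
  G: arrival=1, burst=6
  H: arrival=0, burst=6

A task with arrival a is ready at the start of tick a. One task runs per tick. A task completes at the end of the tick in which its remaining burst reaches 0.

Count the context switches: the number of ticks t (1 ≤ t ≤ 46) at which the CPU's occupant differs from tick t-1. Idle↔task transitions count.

t=0: L0/L1/L2 = ACH/-/- → run A
t=1: L0/L1/L2 = ACHEG/-/- → run A
t=2: L0/L1/L2 = ACHEGD/-/- → run A
t=3: L0/L1/L2 = CHEGDB/A/- → run C
t=4: L0/L1/L2 = CHEGDB/A/- → run C
t=5: L0/L1/L2 = CHEGDB/A/- → run C
t=6: L0/L1/L2 = HEGDB/A/- → run H
t=7: L0/L1/L2 = HEGDB/A/- → run H
t=8: L0/L1/L2 = HEGDB/A/- → run H
t=9: L0/L1/L2 = EGDB/AH/- → run E
t=10: L0/L1/L2 = EGDB/AH/- → run E
t=11: L0/L1/L2 = EGDB/AH/- → run E
t=12: L0/L1/L2 = GDB/AHE/- → run G
t=13: L0/L1/L2 = GDB/AHE/- → run G
t=14: L0/L1/L2 = GDB/AHE/- → run G
t=15: L0/L1/L2 = DB/AHEG/- → run D
t=16: L0/L1/L2 = DB/AHEG/- → run D
t=17: L0/L1/L2 = DB/AHEG/- → run D
t=18: L0/L1/L2 = B/AHEGD/- → run B
t=19: L0/L1/L2 = B/AHEGD/- → run B
t=20: L0/L1/L2 = B/AHEGD/- → run B
t=21: L0/L1/L2 = -/AHEGDB/- → run A
t=22: L0/L1/L2 = -/AHEGDB/- → run A
t=23: L0/L1/L2 = -/AHEGDB/- → run A
t=24: L0/L1/L2 = -/AHEGDB/- → run A
t=25: L0/L1/L2 = -/AHEGDB/- → run A
t=26: L0/L1/L2 = -/HEGDB/- → run H
t=27: L0/L1/L2 = -/HEGDB/- → run H
t=28: L0/L1/L2 = -/HEGDB/- → run H
t=29: L0/L1/L2 = -/EGDB/- → run E
t=30: L0/L1/L2 = -/EGDB/- → run E
t=31: L0/L1/L2 = -/EGDB/- → run E
t=32: L0/L1/L2 = -/EGDB/- → run E
t=33: L0/L1/L2 = -/GDB/- → run G
t=34: L0/L1/L2 = -/GDB/- → run G
t=35: L0/L1/L2 = -/GDB/- → run G
t=36: L0/L1/L2 = -/DB/- → run D
t=37: L0/L1/L2 = -/DB/- → run D
t=38: L0/L1/L2 = -/DB/- → run D
t=39: L0/L1/L2 = -/B/- → run B
t=40: L0/L1/L2 = -/B/- → run B
t=41: L0/L1/L2 = -/B/- → run B
t=42: L0/L1/L2 = -/B/- → run B
t=43: L0/L1/L2 = -/B/- → run B
t=44: (idle)
t=45: (idle)
t=46: (idle)

context switches = 13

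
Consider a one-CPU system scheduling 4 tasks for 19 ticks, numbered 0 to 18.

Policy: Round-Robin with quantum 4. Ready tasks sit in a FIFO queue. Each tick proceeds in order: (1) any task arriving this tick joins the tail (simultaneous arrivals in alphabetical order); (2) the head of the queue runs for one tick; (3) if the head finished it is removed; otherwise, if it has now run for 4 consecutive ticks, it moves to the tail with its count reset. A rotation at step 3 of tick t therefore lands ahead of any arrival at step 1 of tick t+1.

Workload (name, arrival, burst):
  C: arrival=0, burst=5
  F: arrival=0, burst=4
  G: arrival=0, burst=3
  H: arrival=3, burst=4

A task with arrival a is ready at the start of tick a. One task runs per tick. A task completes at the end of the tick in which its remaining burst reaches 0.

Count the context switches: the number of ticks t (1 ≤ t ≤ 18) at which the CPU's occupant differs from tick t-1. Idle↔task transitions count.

context switches = 5

t=0: queue=[C,F,G] q_used=0 → run C
t=1: queue=[C,F,G] q_used=1 → run C
t=2: queue=[C,F,G] q_used=2 → run C
t=3: queue=[C,F,G,H] q_used=3 → run C
t=4: queue=[F,G,H,C] q_used=0 → run F
t=5: queue=[F,G,H,C] q_used=1 → run F
t=6: queue=[F,G,H,C] q_used=2 → run F
t=7: queue=[F,G,H,C] q_used=3 → run F
t=8: queue=[G,H,C] q_used=0 → run G
t=9: queue=[G,H,C] q_used=1 → run G
t=10: queue=[G,H,C] q_used=2 → run G
t=11: queue=[H,C] q_used=0 → run H
t=12: queue=[H,C] q_used=1 → run H
t=13: queue=[H,C] q_used=2 → run H
t=14: queue=[H,C] q_used=3 → run H
t=15: queue=[C] q_used=0 → run C
t=16: (idle)
t=17: (idle)
t=18: (idle)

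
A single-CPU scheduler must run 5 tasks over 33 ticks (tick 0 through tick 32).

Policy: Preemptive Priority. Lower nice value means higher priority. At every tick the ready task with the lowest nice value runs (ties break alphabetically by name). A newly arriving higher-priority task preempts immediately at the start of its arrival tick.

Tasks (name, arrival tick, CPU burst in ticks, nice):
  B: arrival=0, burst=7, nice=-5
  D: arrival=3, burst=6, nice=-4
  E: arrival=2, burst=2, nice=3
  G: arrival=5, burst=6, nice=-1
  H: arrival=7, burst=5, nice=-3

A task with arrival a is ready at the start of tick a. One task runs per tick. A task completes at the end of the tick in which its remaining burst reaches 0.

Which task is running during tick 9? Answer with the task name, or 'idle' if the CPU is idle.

running at tick 9 = D

t=0: ready={B} → run B
t=1: ready={B} → run B
t=2: ready={B,E} → run B
t=3: ready={B,D,E} → run B
t=4: ready={B,D,E} → run B
t=5: ready={B,D,E,G} → run B
t=6: ready={B,D,E,G} → run B
t=7: ready={D,E,G,H} → run D
t=8: ready={D,E,G,H} → run D
t=9: ready={D,E,G,H} → run D
t=10: ready={D,E,G,H} → run D
t=11: ready={D,E,G,H} → run D
t=12: ready={D,E,G,H} → run D
t=13: ready={E,G,H} → run H
t=14: ready={E,G,H} → run H
t=15: ready={E,G,H} → run H
t=16: ready={E,G,H} → run H
t=17: ready={E,G,H} → run H
t=18: ready={E,G} → run G
t=19: ready={E,G} → run G
t=20: ready={E,G} → run G
t=21: ready={E,G} → run G
t=22: ready={E,G} → run G
t=23: ready={E,G} → run G
t=24: ready={E} → run E
t=25: ready={E} → run E
t=26: (idle)
t=27: (idle)
t=28: (idle)
t=29: (idle)
t=30: (idle)
t=31: (idle)
t=32: (idle)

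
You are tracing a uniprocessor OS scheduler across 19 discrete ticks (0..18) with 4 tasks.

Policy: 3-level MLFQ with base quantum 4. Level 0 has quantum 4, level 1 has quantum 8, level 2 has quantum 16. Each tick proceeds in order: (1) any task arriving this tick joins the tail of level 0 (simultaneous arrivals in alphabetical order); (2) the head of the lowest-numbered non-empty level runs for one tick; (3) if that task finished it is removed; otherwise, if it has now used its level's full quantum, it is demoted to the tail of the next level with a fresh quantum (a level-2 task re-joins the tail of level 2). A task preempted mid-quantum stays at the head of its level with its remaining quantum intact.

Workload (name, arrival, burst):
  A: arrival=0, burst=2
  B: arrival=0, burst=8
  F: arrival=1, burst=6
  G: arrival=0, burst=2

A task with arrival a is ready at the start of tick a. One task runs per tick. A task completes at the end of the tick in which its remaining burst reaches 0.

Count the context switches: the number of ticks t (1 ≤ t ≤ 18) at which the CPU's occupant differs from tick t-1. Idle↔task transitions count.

context switches = 6

t=0: L0/L1/L2 = ABG/-/- → run A
t=1: L0/L1/L2 = ABGF/-/- → run A
t=2: L0/L1/L2 = BGF/-/- → run B
t=3: L0/L1/L2 = BGF/-/- → run B
t=4: L0/L1/L2 = BGF/-/- → run B
t=5: L0/L1/L2 = BGF/-/- → run B
t=6: L0/L1/L2 = GF/B/- → run G
t=7: L0/L1/L2 = GF/B/- → run G
t=8: L0/L1/L2 = F/B/- → run F
t=9: L0/L1/L2 = F/B/- → run F
t=10: L0/L1/L2 = F/B/- → run F
t=11: L0/L1/L2 = F/B/- → run F
t=12: L0/L1/L2 = -/BF/- → run B
t=13: L0/L1/L2 = -/BF/- → run B
t=14: L0/L1/L2 = -/BF/- → run B
t=15: L0/L1/L2 = -/BF/- → run B
t=16: L0/L1/L2 = -/F/- → run F
t=17: L0/L1/L2 = -/F/- → run F
t=18: (idle)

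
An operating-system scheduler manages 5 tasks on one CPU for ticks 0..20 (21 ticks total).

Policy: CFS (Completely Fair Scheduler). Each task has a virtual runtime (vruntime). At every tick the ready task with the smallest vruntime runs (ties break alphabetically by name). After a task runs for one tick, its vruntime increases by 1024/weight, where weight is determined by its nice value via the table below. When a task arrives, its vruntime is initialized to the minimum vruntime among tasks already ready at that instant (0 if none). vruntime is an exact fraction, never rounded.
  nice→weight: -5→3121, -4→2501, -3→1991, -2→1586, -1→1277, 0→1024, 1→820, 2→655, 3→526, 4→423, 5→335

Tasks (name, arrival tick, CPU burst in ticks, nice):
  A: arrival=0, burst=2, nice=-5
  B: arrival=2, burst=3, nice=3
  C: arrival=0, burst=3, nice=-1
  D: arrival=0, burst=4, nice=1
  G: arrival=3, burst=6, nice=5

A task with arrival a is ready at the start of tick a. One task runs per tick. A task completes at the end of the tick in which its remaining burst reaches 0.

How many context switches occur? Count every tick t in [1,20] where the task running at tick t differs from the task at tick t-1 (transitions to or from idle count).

context switches = 15

t=0: vr[A=0 C=0 D=0] → run A
t=1: vr[A=1024/3121 C=0 D=0] → run C
t=2: vr[A=1024/3121 B=0 C=1024/1277 D=0] → run B
t=3: vr[A=1024/3121 B=512/263 C=1024/1277 D=0 G=0] → run D
t=4: vr[A=1024/3121 B=512/263 C=1024/1277 D=256/205 G=0] → run G
t=5: vr[A=1024/3121 B=512/263 C=1024/1277 D=256/205 G=1024/335] → run A
t=6: vr[B=512/263 C=1024/1277 D=256/205 G=1024/335] → run C
t=7: vr[B=512/263 C=2048/1277 D=256/205 G=1024/335] → run D
t=8: vr[B=512/263 C=2048/1277 D=512/205 G=1024/335] → run C
t=9: vr[B=512/263 D=512/205 G=1024/335] → run B
t=10: vr[B=1024/263 D=512/205 G=1024/335] → run D
t=11: vr[B=1024/263 D=768/205 G=1024/335] → run G
t=12: vr[B=1024/263 D=768/205 G=2048/335] → run D
t=13: vr[B=1024/263 G=2048/335] → run B
t=14: vr[G=2048/335] → run G
t=15: vr[G=3072/335] → run G
t=16: vr[G=4096/335] → run G
t=17: vr[G=1024/67] → run G
t=18: (idle)
t=19: (idle)
t=20: (idle)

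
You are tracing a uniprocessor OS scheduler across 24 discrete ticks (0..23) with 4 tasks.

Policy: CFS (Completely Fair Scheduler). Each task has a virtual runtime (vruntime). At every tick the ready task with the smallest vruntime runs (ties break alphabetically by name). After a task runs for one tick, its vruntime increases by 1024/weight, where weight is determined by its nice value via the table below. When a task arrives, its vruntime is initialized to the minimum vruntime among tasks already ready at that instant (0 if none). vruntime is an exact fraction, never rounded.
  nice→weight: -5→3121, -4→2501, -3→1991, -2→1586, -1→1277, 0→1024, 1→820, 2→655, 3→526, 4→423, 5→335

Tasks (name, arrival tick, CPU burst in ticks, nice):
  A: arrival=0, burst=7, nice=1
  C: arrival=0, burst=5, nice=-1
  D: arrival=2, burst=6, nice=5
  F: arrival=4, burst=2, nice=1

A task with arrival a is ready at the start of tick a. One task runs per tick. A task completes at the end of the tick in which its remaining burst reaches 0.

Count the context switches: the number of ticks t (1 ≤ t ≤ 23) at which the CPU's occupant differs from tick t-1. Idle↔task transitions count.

context switches = 15

t=0: vr[A=0 C=0] → run A
t=1: vr[A=256/205 C=0] → run C
t=2: vr[A=256/205 C=1024/1277 D=1024/1277] → run C
t=3: vr[A=256/205 C=2048/1277 D=1024/1277] → run D
t=4: vr[A=256/205 C=2048/1277 D=1650688/427795 F=256/205] → run A
t=5: vr[A=512/205 C=2048/1277 D=1650688/427795 F=256/205] → run F
t=6: vr[A=512/205 C=2048/1277 D=1650688/427795 F=512/205] → run C
t=7: vr[A=512/205 C=3072/1277 D=1650688/427795 F=512/205] → run C
t=8: vr[A=512/205 C=4096/1277 D=1650688/427795 F=512/205] → run A
t=9: vr[A=768/205 C=4096/1277 D=1650688/427795 F=512/205] → run F
t=10: vr[A=768/205 C=4096/1277 D=1650688/427795] → run C
t=11: vr[A=768/205 D=1650688/427795] → run A
t=12: vr[A=1024/205 D=1650688/427795] → run D
t=13: vr[A=1024/205 D=2958336/427795] → run A
t=14: vr[A=256/41 D=2958336/427795] → run A
t=15: vr[A=1536/205 D=2958336/427795] → run D
t=16: vr[A=1536/205 D=4265984/427795] → run A
t=17: vr[D=4265984/427795] → run D
t=18: vr[D=5573632/427795] → run D
t=19: vr[D=1376256/85559] → run D
t=20: (idle)
t=21: (idle)
t=22: (idle)
t=23: (idle)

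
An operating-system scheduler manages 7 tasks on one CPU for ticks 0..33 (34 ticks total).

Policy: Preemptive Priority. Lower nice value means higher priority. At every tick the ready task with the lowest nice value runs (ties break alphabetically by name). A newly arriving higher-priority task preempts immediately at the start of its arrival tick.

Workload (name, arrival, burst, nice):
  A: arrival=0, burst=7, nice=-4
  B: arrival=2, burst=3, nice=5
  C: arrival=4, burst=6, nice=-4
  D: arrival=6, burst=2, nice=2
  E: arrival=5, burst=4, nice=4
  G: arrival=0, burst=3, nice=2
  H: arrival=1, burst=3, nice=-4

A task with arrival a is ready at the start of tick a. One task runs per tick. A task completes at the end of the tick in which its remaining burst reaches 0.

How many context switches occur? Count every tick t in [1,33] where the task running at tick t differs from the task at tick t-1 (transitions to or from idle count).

t=0: ready={A,G} → run A
t=1: ready={A,G,H} → run A
t=2: ready={A,B,G,H} → run A
t=3: ready={A,B,G,H} → run A
t=4: ready={A,B,C,G,H} → run A
t=5: ready={A,B,C,E,G,H} → run A
t=6: ready={A,B,C,D,E,G,H} → run A
t=7: ready={B,C,D,E,G,H} → run C
t=8: ready={B,C,D,E,G,H} → run C
t=9: ready={B,C,D,E,G,H} → run C
t=10: ready={B,C,D,E,G,H} → run C
t=11: ready={B,C,D,E,G,H} → run C
t=12: ready={B,C,D,E,G,H} → run C
t=13: ready={B,D,E,G,H} → run H
t=14: ready={B,D,E,G,H} → run H
t=15: ready={B,D,E,G,H} → run H
t=16: ready={B,D,E,G} → run D
t=17: ready={B,D,E,G} → run D
t=18: ready={B,E,G} → run G
t=19: ready={B,E,G} → run G
t=20: ready={B,E,G} → run G
t=21: ready={B,E} → run E
t=22: ready={B,E} → run E
t=23: ready={B,E} → run E
t=24: ready={B,E} → run E
t=25: ready={B} → run B
t=26: ready={B} → run B
t=27: ready={B} → run B
t=28: (idle)
t=29: (idle)
t=30: (idle)
t=31: (idle)
t=32: (idle)
t=33: (idle)

context switches = 7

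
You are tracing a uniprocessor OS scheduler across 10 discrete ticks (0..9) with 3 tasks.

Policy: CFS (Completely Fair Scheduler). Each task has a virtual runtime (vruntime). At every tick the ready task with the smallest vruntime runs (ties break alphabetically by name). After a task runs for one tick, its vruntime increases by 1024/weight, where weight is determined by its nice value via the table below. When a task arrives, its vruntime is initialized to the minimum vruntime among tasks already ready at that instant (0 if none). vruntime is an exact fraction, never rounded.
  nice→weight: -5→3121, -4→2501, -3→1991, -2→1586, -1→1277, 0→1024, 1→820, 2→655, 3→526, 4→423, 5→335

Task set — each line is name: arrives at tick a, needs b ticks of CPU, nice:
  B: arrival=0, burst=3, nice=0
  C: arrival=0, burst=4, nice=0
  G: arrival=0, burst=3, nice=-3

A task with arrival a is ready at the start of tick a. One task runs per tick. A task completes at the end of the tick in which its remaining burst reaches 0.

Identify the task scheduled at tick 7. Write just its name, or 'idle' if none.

running at tick 7 = B

t=0: vr[B=0 C=0 G=0] → run B
t=1: vr[B=1 C=0 G=0] → run C
t=2: vr[B=1 C=1 G=0] → run G
t=3: vr[B=1 C=1 G=1024/1991] → run G
t=4: vr[B=1 C=1 G=2048/1991] → run B
t=5: vr[B=2 C=1 G=2048/1991] → run C
t=6: vr[B=2 C=2 G=2048/1991] → run G
t=7: vr[B=2 C=2] → run B
t=8: vr[C=2] → run C
t=9: vr[C=3] → run C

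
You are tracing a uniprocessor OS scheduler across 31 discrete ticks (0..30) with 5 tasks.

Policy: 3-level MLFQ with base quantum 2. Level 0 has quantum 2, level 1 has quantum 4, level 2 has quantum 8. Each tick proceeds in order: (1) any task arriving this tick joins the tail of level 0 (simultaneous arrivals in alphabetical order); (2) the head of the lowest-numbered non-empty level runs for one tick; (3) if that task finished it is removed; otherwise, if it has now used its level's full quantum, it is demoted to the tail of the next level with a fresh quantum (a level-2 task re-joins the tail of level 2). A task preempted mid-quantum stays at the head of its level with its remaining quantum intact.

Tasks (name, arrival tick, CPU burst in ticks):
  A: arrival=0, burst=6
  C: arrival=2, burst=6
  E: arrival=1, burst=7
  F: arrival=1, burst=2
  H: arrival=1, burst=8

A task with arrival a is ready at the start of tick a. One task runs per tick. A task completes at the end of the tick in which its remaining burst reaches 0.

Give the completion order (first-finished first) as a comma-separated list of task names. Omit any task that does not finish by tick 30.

completion order = F, A, C, E, H

t=0: L0/L1/L2 = A/-/- → run A
t=1: L0/L1/L2 = AEFH/-/- → run A
t=2: L0/L1/L2 = EFHC/A/- → run E
t=3: L0/L1/L2 = EFHC/A/- → run E
t=4: L0/L1/L2 = FHC/AE/- → run F
t=5: L0/L1/L2 = FHC/AE/- → run F
t=6: L0/L1/L2 = HC/AE/- → run H
t=7: L0/L1/L2 = HC/AE/- → run H
t=8: L0/L1/L2 = C/AEH/- → run C
t=9: L0/L1/L2 = C/AEH/- → run C
t=10: L0/L1/L2 = -/AEHC/- → run A
t=11: L0/L1/L2 = -/AEHC/- → run A
t=12: L0/L1/L2 = -/AEHC/- → run A
t=13: L0/L1/L2 = -/AEHC/- → run A
t=14: L0/L1/L2 = -/EHC/- → run E
t=15: L0/L1/L2 = -/EHC/- → run E
t=16: L0/L1/L2 = -/EHC/- → run E
t=17: L0/L1/L2 = -/EHC/- → run E
t=18: L0/L1/L2 = -/HC/E → run H
t=19: L0/L1/L2 = -/HC/E → run H
t=20: L0/L1/L2 = -/HC/E → run H
t=21: L0/L1/L2 = -/HC/E → run H
t=22: L0/L1/L2 = -/C/EH → run C
t=23: L0/L1/L2 = -/C/EH → run C
t=24: L0/L1/L2 = -/C/EH → run C
t=25: L0/L1/L2 = -/C/EH → run C
t=26: L0/L1/L2 = -/-/EH → run E
t=27: L0/L1/L2 = -/-/H → run H
t=28: L0/L1/L2 = -/-/H → run H
t=29: (idle)
t=30: (idle)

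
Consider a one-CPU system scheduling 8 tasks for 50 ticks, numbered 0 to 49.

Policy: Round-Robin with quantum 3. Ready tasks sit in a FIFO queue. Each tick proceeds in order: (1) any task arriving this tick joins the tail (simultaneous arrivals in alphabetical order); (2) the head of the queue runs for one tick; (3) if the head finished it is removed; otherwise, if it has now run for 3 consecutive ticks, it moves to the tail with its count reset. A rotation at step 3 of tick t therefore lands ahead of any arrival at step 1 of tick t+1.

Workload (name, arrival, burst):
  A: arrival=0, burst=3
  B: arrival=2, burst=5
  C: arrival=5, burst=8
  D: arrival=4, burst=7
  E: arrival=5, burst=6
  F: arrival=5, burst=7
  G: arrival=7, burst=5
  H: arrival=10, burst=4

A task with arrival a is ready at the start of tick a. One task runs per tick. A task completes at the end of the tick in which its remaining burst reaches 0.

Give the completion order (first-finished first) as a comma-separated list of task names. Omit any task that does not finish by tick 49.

t=0: queue=[A] q_used=0 → run A
t=1: queue=[A] q_used=1 → run A
t=2: queue=[A,B] q_used=2 → run A
t=3: queue=[B] q_used=0 → run B
t=4: queue=[B,D] q_used=1 → run B
t=5: queue=[B,D,C,E,F] q_used=2 → run B
t=6: queue=[D,C,E,F,B] q_used=0 → run D
t=7: queue=[D,C,E,F,B,G] q_used=1 → run D
t=8: queue=[D,C,E,F,B,G] q_used=2 → run D
t=9: queue=[C,E,F,B,G,D] q_used=0 → run C
t=10: queue=[C,E,F,B,G,D,H] q_used=1 → run C
t=11: queue=[C,E,F,B,G,D,H] q_used=2 → run C
t=12: queue=[E,F,B,G,D,H,C] q_used=0 → run E
t=13: queue=[E,F,B,G,D,H,C] q_used=1 → run E
t=14: queue=[E,F,B,G,D,H,C] q_used=2 → run E
t=15: queue=[F,B,G,D,H,C,E] q_used=0 → run F
t=16: queue=[F,B,G,D,H,C,E] q_used=1 → run F
t=17: queue=[F,B,G,D,H,C,E] q_used=2 → run F
t=18: queue=[B,G,D,H,C,E,F] q_used=0 → run B
t=19: queue=[B,G,D,H,C,E,F] q_used=1 → run B
t=20: queue=[G,D,H,C,E,F] q_used=0 → run G
t=21: queue=[G,D,H,C,E,F] q_used=1 → run G
t=22: queue=[G,D,H,C,E,F] q_used=2 → run G
t=23: queue=[D,H,C,E,F,G] q_used=0 → run D
t=24: queue=[D,H,C,E,F,G] q_used=1 → run D
t=25: queue=[D,H,C,E,F,G] q_used=2 → run D
t=26: queue=[H,C,E,F,G,D] q_used=0 → run H
t=27: queue=[H,C,E,F,G,D] q_used=1 → run H
t=28: queue=[H,C,E,F,G,D] q_used=2 → run H
t=29: queue=[C,E,F,G,D,H] q_used=0 → run C
t=30: queue=[C,E,F,G,D,H] q_used=1 → run C
t=31: queue=[C,E,F,G,D,H] q_used=2 → run C
t=32: queue=[E,F,G,D,H,C] q_used=0 → run E
t=33: queue=[E,F,G,D,H,C] q_used=1 → run E
t=34: queue=[E,F,G,D,H,C] q_used=2 → run E
t=35: queue=[F,G,D,H,C] q_used=0 → run F
t=36: queue=[F,G,D,H,C] q_used=1 → run F
t=37: queue=[F,G,D,H,C] q_used=2 → run F
t=38: queue=[G,D,H,C,F] q_used=0 → run G
t=39: queue=[G,D,H,C,F] q_used=1 → run G
t=40: queue=[D,H,C,F] q_used=0 → run D
t=41: queue=[H,C,F] q_used=0 → run H
t=42: queue=[C,F] q_used=0 → run C
t=43: queue=[C,F] q_used=1 → run C
t=44: queue=[F] q_used=0 → run F
t=45: (idle)
t=46: (idle)
t=47: (idle)
t=48: (idle)
t=49: (idle)

completion order = A, B, E, G, D, H, C, F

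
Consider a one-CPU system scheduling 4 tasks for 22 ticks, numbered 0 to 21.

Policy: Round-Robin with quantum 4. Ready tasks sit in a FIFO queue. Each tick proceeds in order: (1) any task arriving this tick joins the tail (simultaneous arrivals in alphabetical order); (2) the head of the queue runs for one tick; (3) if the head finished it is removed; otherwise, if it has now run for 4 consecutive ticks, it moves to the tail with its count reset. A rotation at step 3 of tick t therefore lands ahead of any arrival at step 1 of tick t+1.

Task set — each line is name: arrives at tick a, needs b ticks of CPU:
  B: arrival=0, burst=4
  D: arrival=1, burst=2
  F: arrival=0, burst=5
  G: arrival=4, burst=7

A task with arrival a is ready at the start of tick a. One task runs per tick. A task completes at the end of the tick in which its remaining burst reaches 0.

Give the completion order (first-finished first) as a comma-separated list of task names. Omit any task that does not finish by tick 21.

t=0: queue=[B,F] q_used=0 → run B
t=1: queue=[B,F,D] q_used=1 → run B
t=2: queue=[B,F,D] q_used=2 → run B
t=3: queue=[B,F,D] q_used=3 → run B
t=4: queue=[F,D,G] q_used=0 → run F
t=5: queue=[F,D,G] q_used=1 → run F
t=6: queue=[F,D,G] q_used=2 → run F
t=7: queue=[F,D,G] q_used=3 → run F
t=8: queue=[D,G,F] q_used=0 → run D
t=9: queue=[D,G,F] q_used=1 → run D
t=10: queue=[G,F] q_used=0 → run G
t=11: queue=[G,F] q_used=1 → run G
t=12: queue=[G,F] q_used=2 → run G
t=13: queue=[G,F] q_used=3 → run G
t=14: queue=[F,G] q_used=0 → run F
t=15: queue=[G] q_used=0 → run G
t=16: queue=[G] q_used=1 → run G
t=17: queue=[G] q_used=2 → run G
t=18: (idle)
t=19: (idle)
t=20: (idle)
t=21: (idle)

completion order = B, D, F, G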